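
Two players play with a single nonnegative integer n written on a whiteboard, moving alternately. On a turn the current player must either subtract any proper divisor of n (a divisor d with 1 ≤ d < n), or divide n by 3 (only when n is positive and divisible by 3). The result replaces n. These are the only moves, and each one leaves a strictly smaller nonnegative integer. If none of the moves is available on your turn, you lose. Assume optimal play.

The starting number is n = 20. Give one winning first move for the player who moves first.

Use the standard recursion: the mover loses at a terminal position; elsewhere, the mover wins exactly when some move hands the opponent an L position.
n=0: no move → L
n=1: no move → L
n=2: can move to 1, which is L ⇒ W
n=3: can move to 1, which is L ⇒ W
n=4: moves to 2(W), 3(W); every one is W ⇒ L
n=5: can move to 4, which is L ⇒ W
n=6: can move to 4, which is L ⇒ W
n=7: the only move is to 6(W), a W ⇒ L
n=8: can move to 4, which is L ⇒ W
n=9: moves to 3(W), 6(W), 8(W); every one is W ⇒ L
n=10: can move to 9, which is L ⇒ W
n=11: the only move is to 10(W), a W ⇒ L
n=12: can move to 4, which is L ⇒ W
n=13: the only move is to 12(W), a W ⇒ L
n=14: can move to 7, which is L ⇒ W
n=15: moves to 5(W), 10(W), 12(W), 14(W); every one is W ⇒ L
n=16: can move to 15, which is L ⇒ W
n=17: the only move is to 16(W), a W ⇒ L
n=18: can move to 9, which is L ⇒ W
n=19: the only move is to 18(W), a W ⇒ L
n=20: can move to 15, which is L ⇒ W
From 20, the L positions reachable in one move are: 15, 19. Any move reaching one of these is winning.

Move to 15.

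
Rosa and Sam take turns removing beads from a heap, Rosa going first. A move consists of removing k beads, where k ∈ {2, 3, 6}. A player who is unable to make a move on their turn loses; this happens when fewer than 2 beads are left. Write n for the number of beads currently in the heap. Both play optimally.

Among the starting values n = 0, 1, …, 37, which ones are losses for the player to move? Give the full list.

Build the W/L table. Terminal = L. A non-terminal position is W if it has a move to some L; otherwise it is L.
n=0: no move → L
n=1: no move → L
n=2: W (go to 0, an L position)
n=3: W (go to 1, an L position)
n=4: W (go to 1, an L position)
n=5: L (options 3(W), 2(W) are all W)
n=6: W (go to 0, an L position)
n=7: W (go to 5, an L position)
n=8: W (go to 5, an L position)
n=9: L (options 7(W), 6(W), 3(W) are all W)
n=10: L (options 8(W), 7(W), 4(W) are all W)
n=11: W (go to 9, an L position)
n=12: W (go to 10, an L position)
n=13: W (go to 10, an L position)
n=14: L (options 12(W), 11(W), 8(W) are all W)
n=15: W (go to 9, an L position)
n=16: W (go to 14, an L position)
n=17: W (go to 14, an L position)
n=18: L (options 16(W), 15(W), 12(W) are all W)
n=19: L (options 17(W), 16(W), 13(W) are all W)
n=20: W (go to 18, an L position)
n=21: W (go to 19, an L position)
n=22: W (go to 19, an L position)
n=23: L (options 21(W), 20(W), 17(W) are all W)
n=24: W (go to 18, an L position)
n=25: W (go to 23, an L position)
n=26: W (go to 23, an L position)
n=27: L (options 25(W), 24(W), 21(W) are all W)
n=28: L (options 26(W), 25(W), 22(W) are all W)
n=29: W (go to 27, an L position)
n=30: W (go to 28, an L position)
n=31: W (go to 28, an L position)
n=32: L (options 30(W), 29(W), 26(W) are all W)
n=33: W (go to 27, an L position)
n=34: W (go to 32, an L position)
n=35: W (go to 32, an L position)
n=36: L (options 34(W), 33(W), 30(W) are all W)
n=37: L (options 35(W), 34(W), 31(W) are all W)
The losing starting values of n are exactly the entries labelled L in this table (14 of them).

0, 1, 5, 9, 10, 14, 18, 19, 23, 27, 28, 32, 36, 37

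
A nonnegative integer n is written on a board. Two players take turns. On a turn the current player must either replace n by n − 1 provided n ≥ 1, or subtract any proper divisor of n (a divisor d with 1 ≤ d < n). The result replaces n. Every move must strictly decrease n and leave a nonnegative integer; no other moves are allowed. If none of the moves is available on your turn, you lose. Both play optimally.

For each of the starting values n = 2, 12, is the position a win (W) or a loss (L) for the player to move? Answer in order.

Build the W/L table. Terminal = L. A non-terminal position is W if it has a move to some L; otherwise it is L.
n=0: no move → L
n=1: can move to 0, which is L ⇒ W
n=2: the only move is to 1(W), a W ⇒ L
n=3: can move to 2, which is L ⇒ W
n=4: can move to 2, which is L ⇒ W
n=5: the only move is to 4(W), a W ⇒ L
n=6: can move to 5, which is L ⇒ W
n=7: the only move is to 6(W), a W ⇒ L
n=8: can move to 7, which is L ⇒ W
n=9: moves to 6(W), 8(W); every one is W ⇒ L
n=10: can move to 5, which is L ⇒ W
n=11: the only move is to 10(W), a W ⇒ L
n=12: can move to 9, which is L ⇒ W

2: L, 12: W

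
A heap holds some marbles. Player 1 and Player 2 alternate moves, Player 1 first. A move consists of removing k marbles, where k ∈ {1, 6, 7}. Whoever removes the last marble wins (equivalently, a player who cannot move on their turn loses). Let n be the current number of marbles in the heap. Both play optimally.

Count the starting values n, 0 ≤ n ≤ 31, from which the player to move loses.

Classify positions by backward induction: terminal positions (no move available) are L. From any other position, the mover wins iff some move reaches an L.
n=0: no move → L
n=1: →0(L), so W
n=2: →1(W) only, which is W, so L
n=3: →2(L), so W
n=4: →3(W) only, which is W, so L
n=5: →4(L), so W
n=6: →0(L), so W
n=7: →0(L), so W
n=8: →2(L), so W
n=9: →2(L), so W
n=10: →4(L), so W
n=11: →4(L), so W
n=12: →11(W), 6(W), 5(W) — all W, so L
n=13: →12(L), so W
n=14: →13(W), 8(W), 7(W) — all W, so L
n=15: →14(L), so W
n=16: →15(W), 10(W), 9(W) — all W, so L
n=17: →16(L), so W
n=18: →12(L), so W
n=19: →12(L), so W
n=20: →14(L), so W
n=21: →14(L), so W
n=22: →16(L), so W
n=23: →16(L), so W
n=24: →23(W), 18(W), 17(W) — all W, so L
n=25: →24(L), so W
n=26: →25(W), 20(W), 19(W) — all W, so L
n=27: →26(L), so W
n=28: →27(W), 22(W), 21(W) — all W, so L
n=29: →28(L), so W
n=30: →24(L), so W
n=31: →24(L), so W
L entries with 0 ≤ n ≤ 31: n = 0, 2, 4, 12, 14, 16, 24, 26, 28; that makes 9.

9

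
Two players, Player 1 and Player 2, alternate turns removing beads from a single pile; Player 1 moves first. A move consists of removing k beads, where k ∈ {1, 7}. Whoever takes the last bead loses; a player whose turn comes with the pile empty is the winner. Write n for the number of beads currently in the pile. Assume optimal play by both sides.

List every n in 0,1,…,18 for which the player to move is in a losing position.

1, 3, 5, 7, 9, 11, 13, 15, 17

Work bottom-up. With no move the player to move wins. Otherwise the position is W if at least one move leads to an L position for the opponent, and L if every move leads to a W.
n=0: no move; the opponent has just taken the last bead and therefore loses → W
n=1: only reaches 0(W), which is W → L
n=2: reaches L-position 1 → W
n=3: only reaches 2(W), which is W → L
n=4: reaches L-position 3 → W
n=5: only reaches 4(W), which is W → L
n=6: reaches L-position 5 → W
n=7: only reaches 6(W), 0(W), all W → L
n=8: reaches L-position 7 → W
n=9: only reaches 8(W), 2(W), all W → L
n=10: reaches L-position 9 → W
n=11: only reaches 10(W), 4(W), all W → L
n=12: reaches L-position 11 → W
n=13: only reaches 12(W), 6(W), all W → L
n=14: reaches L-position 13 → W
n=15: only reaches 14(W), 8(W), all W → L
n=16: reaches L-position 15 → W
n=17: only reaches 16(W), 10(W), all W → L
n=18: reaches L-position 17 → W
The losing starting values of n are exactly the entries labelled L in this table (9 of them).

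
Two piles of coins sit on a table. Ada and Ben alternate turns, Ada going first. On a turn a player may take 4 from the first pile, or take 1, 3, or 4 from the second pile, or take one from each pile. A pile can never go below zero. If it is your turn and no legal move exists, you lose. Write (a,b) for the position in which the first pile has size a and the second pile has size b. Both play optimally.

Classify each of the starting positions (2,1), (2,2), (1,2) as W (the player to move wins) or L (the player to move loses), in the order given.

Use the standard recursion: the mover loses at a terminal position; elsewhere, the mover wins exactly when some move hands the opponent an L position.
No move ever increases a pile, so every position that can arise here has a ≤ 2 and b ≤ 2; it is enough to label the cells with 0 ≤ a ≤ 2 and 0 ≤ b ≤ 2.
Every move lowers a or b (never raises either), so fill the grid row by row in increasing a, and left to right within a row: each cell's successors are then already labelled.
      b=0  b=1  b=2
a=0:    L    W    L
a=1:    L    W    L
a=2:    L    W    L
Cells with no legal move (terminal, hence L): (0,0), (1,0), (2,0).
The remaining L cells, each justified by listing all of its moves:
(0,2): only reaches (0,1)(W), which is W → L
(1,2): only reaches (1,1)(W), (0,1)(W), all W → L
(2,2): only reaches (2,1)(W), (1,1)(W), all W → L
Every other cell has at least one move into one of the L cells above, so it is W.
(2,1): the move to (2,0) reaches an L cell, so W
(2,2): one of the L cells justified above, so L
(1,2): one of the L cells justified above, so L

(2,1): W, (2,2): L, (1,2): L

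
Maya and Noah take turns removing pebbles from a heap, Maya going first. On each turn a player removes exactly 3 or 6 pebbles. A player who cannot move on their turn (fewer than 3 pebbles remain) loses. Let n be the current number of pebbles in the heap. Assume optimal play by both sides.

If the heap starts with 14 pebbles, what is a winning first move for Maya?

Positions with no move are L. A position that does have a move is losing for the player to move precisely when every available move leads to a winning position for the opponent. Fill in the labels:
n=0: no move → L
n=1: no move → L
n=2: no move → L
n=3: →0(L), so W
n=4: →1(L), so W
n=5: →2(L), so W
n=6: →0(L), so W
n=7: →1(L), so W
n=8: →2(L), so W
n=9: →6(W), 3(W) — all W, so L
n=10: →7(W), 4(W) — all W, so L
n=11: →8(W), 5(W) — all W, so L
n=12: →9(L), so W
n=13: →10(L), so W
n=14: →11(L), so W
From 14, the L positions reachable in one move are: 11.

Remove 3, leaving 11.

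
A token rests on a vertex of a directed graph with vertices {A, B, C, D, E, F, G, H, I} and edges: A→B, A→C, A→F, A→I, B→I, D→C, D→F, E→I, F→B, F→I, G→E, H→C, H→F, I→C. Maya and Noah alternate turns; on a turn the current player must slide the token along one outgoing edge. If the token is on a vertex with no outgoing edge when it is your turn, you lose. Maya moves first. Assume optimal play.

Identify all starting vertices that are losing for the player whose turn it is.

B, C, E

Label each position W (a win for the player to move) or L (a loss). A position with no legal move is L; any other position is W exactly when some move reaches an L, and L when every move reaches a W.
Every edge goes from a vertex to one that appears earlier in the order C, I, B, F, E, G, A, H, D, so processing vertices in that order labels each vertex after all of its successors.
C: no outgoing edge → L
I: W (go to C, an L position)
B: L (sole option I(W) is W)
F: W (go to B, an L position)
E: L (sole option I(W) is W)
G: W (go to E, an L position)
A: W (go to B, an L position)
H: W (go to C, an L position)
D: W (go to C, an L position)
The losing starting vertices are exactly the entries labelled L in this table (3 of them).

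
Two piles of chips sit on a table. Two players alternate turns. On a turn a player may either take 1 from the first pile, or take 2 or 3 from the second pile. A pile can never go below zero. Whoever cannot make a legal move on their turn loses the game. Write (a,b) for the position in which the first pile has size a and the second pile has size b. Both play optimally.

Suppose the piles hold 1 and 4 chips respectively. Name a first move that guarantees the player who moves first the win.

Move to (1,2).

Compute win/loss labels from the base case upward. A position with no move is L. Any other position is W if it can reach an L in one move, else L.
No move ever increases a pile, so every position that can arise here has a ≤ 1 and b ≤ 4; it is enough to label the cells with 0 ≤ a ≤ 1 and 0 ≤ b ≤ 4.
Every move lowers a or b (never raises either), so fill the grid row by row in increasing a, and left to right within a row: each cell's successors are then already labelled.
      b=0  b=1  b=2  b=3  b=4
a=0:    L    L    W    W    W
a=1:    W    W    L    L    W
Cells with no legal move (terminal, hence L): (0,0), (0,1).
The remaining L cells, each justified by listing all of its moves:
(1,2): only reaches (0,2)(W), (1,0)(W), all W → L
(1,3): only reaches (0,3)(W), (1,1)(W), (1,0)(W), all W → L
Every other cell has at least one move into one of the L cells above, so it is W.
From (1,4), the L positions reachable in one move are: (1,2).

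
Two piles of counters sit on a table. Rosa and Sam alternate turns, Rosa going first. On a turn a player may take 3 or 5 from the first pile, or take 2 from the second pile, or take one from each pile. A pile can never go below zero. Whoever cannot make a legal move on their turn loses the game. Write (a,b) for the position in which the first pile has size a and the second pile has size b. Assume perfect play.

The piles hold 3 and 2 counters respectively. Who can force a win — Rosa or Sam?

Work bottom-up. With no move the player to move loses. Otherwise the position is W if at least one move leads to an L position for the opponent, and L if every move leads to a W.
No move ever increases a pile, so every position that can arise here has a ≤ 3 and b ≤ 2; it is enough to label the cells with 0 ≤ a ≤ 3 and 0 ≤ b ≤ 2.
Every move lowers a or b (never raises either), so fill the grid row by row in increasing a, and left to right within a row: each cell's successors are then already labelled.
      b=0  b=1  b=2
a=0:    L    L    W
a=1:    L    W    W
a=2:    L    W    W
a=3:    W    W    L
Cells with no legal move (terminal, hence L): (0,0), (0,1), (1,0), (2,0).
The remaining L cells, each justified by listing all of its moves:
(3,2): →(0,2)(W), (3,0)(W), (2,1)(W) — all W, so L
Every other cell has at least one move into one of the L cells above, so it is W.
Every move from (3,2) reaches a W position, so the mover loses.

Sam wins.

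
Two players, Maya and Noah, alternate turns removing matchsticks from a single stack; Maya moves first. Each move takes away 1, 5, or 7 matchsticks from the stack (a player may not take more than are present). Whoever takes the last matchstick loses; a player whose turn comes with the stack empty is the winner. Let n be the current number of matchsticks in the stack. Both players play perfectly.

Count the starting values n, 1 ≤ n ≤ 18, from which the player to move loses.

9

Build the W/L table. Terminal = W. A non-terminal position is W if it has a move to some L; otherwise it is L.
n=0: no move; the opponent has just taken the last matchstick and therefore loses → W
n=1: only reaches 0(W), which is W → L
n=2: reaches L-position 1 → W
n=3: only reaches 2(W), which is W → L
n=4: reaches L-position 3 → W
n=5: only reaches 4(W), 0(W), all W → L
n=6: reaches L-position 5 → W
n=7: only reaches 6(W), 2(W), 0(W), all W → L
n=8: reaches L-position 7 → W
n=9: only reaches 8(W), 4(W), 2(W), all W → L
n=10: reaches L-position 9 → W
n=11: only reaches 10(W), 6(W), 4(W), all W → L
n=12: reaches L-position 11 → W
n=13: only reaches 12(W), 8(W), 6(W), all W → L
n=14: reaches L-position 13 → W
n=15: only reaches 14(W), 10(W), 8(W), all W → L
n=16: reaches L-position 15 → W
n=17: only reaches 16(W), 12(W), 10(W), all W → L
n=18: reaches L-position 17 → W
L entries with 1 ≤ n ≤ 18 (the range starts at n=1): n = 1, 3, 5, 7, 9, 11, 13, 15, 17; that makes 9.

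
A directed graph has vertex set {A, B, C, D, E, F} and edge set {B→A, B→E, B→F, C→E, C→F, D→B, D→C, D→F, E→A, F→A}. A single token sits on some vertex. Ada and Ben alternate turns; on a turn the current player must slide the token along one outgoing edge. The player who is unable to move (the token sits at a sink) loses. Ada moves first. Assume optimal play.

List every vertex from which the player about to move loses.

A, C

Build the W/L table. Terminal = L. A non-terminal position is W if it has a move to some L; otherwise it is L.
Every edge goes from a vertex to one that appears earlier in the order A, F, E, B, C, D, so processing vertices in that order labels each vertex after all of its successors.
A: no outgoing edge → L
F: reaches L-position A → W
E: reaches L-position A → W
B: reaches L-position A → W
C: only reaches E(W), F(W), all W → L
D: reaches L-position C → W
Reading off the rows marked L gives the requested list; there are 2 such vertices.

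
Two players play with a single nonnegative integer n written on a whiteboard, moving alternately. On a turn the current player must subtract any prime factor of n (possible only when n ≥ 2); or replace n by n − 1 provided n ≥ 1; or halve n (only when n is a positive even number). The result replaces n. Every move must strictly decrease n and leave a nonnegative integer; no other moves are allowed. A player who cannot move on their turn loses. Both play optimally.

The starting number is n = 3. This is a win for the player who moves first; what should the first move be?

Label each position W (a win for the player to move) or L (a loss). A position with no legal move is L; any other position is W exactly when some move reaches an L, and L when every move reaches a W.
n=0: no move → L
n=1: reaches L-position 0 → W
n=2: reaches L-position 0 → W
n=3: reaches L-position 0 → W
From 3, the L positions reachable in one move are: 0.

Move to 0.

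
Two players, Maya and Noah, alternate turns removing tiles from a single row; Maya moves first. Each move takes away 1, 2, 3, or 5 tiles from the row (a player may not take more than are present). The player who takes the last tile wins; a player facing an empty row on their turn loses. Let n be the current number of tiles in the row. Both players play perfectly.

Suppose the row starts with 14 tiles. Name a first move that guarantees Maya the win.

Remove 2, leaving 12.

Build the W/L table. Terminal = L. A non-terminal position is W if it has a move to some L; otherwise it is L.
n=0: no move → L
n=1: →0(L), so W
n=2: →0(L), so W
n=3: →0(L), so W
n=4: →3(W), 2(W), 1(W) — all W, so L
n=5: →4(L), so W
n=6: →4(L), so W
n=7: →4(L), so W
n=8: →7(W), 6(W), 5(W), 3(W) — all W, so L
n=9: →8(L), so W
n=10: →8(L), so W
n=11: →8(L), so W
n=12: →11(W), 10(W), 9(W), 7(W) — all W, so L
n=13: →12(L), so W
n=14: →12(L), so W
From 14, the L positions reachable in one move are: 12.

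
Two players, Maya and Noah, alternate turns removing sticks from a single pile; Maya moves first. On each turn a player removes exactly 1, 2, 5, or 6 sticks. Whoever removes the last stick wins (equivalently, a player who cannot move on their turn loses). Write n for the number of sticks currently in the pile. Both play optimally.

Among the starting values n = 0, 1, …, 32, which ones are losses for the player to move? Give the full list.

Positions with no move are L. A position that does have a move is losing for the player to move precisely when every available move leads to a winning position for the opponent. Fill in the labels:
n=0: no move → L
n=1: can move to 0, which is L ⇒ W
n=2: can move to 0, which is L ⇒ W
n=3: moves to 2(W), 1(W); every one is W ⇒ L
n=4: can move to 3, which is L ⇒ W
n=5: can move to 3, which is L ⇒ W
n=6: can move to 0, which is L ⇒ W
n=7: moves to 6(W), 5(W), 2(W), 1(W); every one is W ⇒ L
n=8: can move to 7, which is L ⇒ W
n=9: can move to 7, which is L ⇒ W
n=10: moves to 9(W), 8(W), 5(W), 4(W); every one is W ⇒ L
n=11: can move to 10, which is L ⇒ W
n=12: can move to 10, which is L ⇒ W
n=13: can move to 7, which is L ⇒ W
n=14: moves to 13(W), 12(W), 9(W), 8(W); every one is W ⇒ L
n=15: can move to 14, which is L ⇒ W
n=16: can move to 14, which is L ⇒ W
n=17: moves to 16(W), 15(W), 12(W), 11(W); every one is W ⇒ L
n=18: can move to 17, which is L ⇒ W
n=19: can move to 17, which is L ⇒ W
n=20: can move to 14, which is L ⇒ W
n=21: moves to 20(W), 19(W), 16(W), 15(W); every one is W ⇒ L
n=22: can move to 21, which is L ⇒ W
n=23: can move to 21, which is L ⇒ W
n=24: moves to 23(W), 22(W), 19(W), 18(W); every one is W ⇒ L
n=25: can move to 24, which is L ⇒ W
n=26: can move to 24, which is L ⇒ W
n=27: can move to 21, which is L ⇒ W
n=28: moves to 27(W), 26(W), 23(W), 22(W); every one is W ⇒ L
n=29: can move to 28, which is L ⇒ W
n=30: can move to 28, which is L ⇒ W
n=31: moves to 30(W), 29(W), 26(W), 25(W); every one is W ⇒ L
n=32: can move to 31, which is L ⇒ W
Reading off the rows marked L gives the requested list; there are 10 such values of n.

0, 3, 7, 10, 14, 17, 21, 24, 28, 31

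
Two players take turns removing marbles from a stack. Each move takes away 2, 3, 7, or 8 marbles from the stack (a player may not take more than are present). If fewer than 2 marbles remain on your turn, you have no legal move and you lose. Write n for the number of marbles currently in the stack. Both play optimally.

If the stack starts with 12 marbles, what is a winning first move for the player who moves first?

Remove 2, leaving 10.

Use the standard recursion: the mover loses at a terminal position; elsewhere, the mover wins exactly when some move hands the opponent an L position.
n=0: no move → L
n=1: no move → L
n=2: can move to 0, which is L ⇒ W
n=3: can move to 1, which is L ⇒ W
n=4: can move to 1, which is L ⇒ W
n=5: moves to 3(W), 2(W); every one is W ⇒ L
n=6: moves to 4(W), 3(W); every one is W ⇒ L
n=7: can move to 5, which is L ⇒ W
n=8: can move to 6, which is L ⇒ W
n=9: can move to 6, which is L ⇒ W
n=10: moves to 8(W), 7(W), 3(W), 2(W); every one is W ⇒ L
n=11: moves to 9(W), 8(W), 4(W), 3(W); every one is W ⇒ L
n=12: can move to 10, which is L ⇒ W
From 12, the L positions reachable in one move are: 10, 5. Any move reaching one of these is winning.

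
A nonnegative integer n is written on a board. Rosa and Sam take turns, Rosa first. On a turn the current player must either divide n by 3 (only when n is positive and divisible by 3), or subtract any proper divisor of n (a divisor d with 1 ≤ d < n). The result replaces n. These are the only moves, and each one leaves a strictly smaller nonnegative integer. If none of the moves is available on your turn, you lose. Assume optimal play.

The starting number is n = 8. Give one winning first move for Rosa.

Compute win/loss labels from the base case upward. A position with no move is L. Any other position is W if it can reach an L in one move, else L.
n=0: no move → L
n=1: no move → L
n=2: →1(L), so W
n=3: →1(L), so W
n=4: →2(W), 3(W) — all W, so L
n=5: →4(L), so W
n=6: →4(L), so W
n=7: →6(W) only, which is W, so L
n=8: →4(L), so W
From 8, the L positions reachable in one move are: 4, 7. Any move reaching one of these is winning.

Move to 4.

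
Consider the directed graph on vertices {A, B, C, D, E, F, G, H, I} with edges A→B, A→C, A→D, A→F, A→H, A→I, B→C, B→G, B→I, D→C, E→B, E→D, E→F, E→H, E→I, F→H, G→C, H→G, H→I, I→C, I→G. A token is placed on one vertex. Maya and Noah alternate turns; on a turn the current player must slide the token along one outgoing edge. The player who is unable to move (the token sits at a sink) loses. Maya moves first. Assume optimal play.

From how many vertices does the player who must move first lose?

2

Label each position W (a win for the player to move) or L (a loss). A position with no legal move is L; any other position is W exactly when some move reaches an L, and L when every move reaches a W.
Every edge goes from a vertex to one that appears earlier in the order C, D, G, I, H, B, F, A, E, so processing vertices in that order labels each vertex after all of its successors.
C: no outgoing edge → L
D: →C(L), so W
G: →C(L), so W
I: →C(L), so W
H: →I(W), G(W) — all W, so L
B: →C(L), so W
F: →H(L), so W
A: →H(L), so W
E: →H(L), so W
The L vertices are C, H; that is 2 in all.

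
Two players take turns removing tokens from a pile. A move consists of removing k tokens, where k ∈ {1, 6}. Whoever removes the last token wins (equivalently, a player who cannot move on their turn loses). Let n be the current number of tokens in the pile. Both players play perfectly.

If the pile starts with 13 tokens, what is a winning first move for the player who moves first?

Remove 6, leaving 7.

Build the W/L table. Terminal = L. A non-terminal position is W if it has a move to some L; otherwise it is L.
n=0: no move → L
n=1: reaches L-position 0 → W
n=2: only reaches 1(W), which is W → L
n=3: reaches L-position 2 → W
n=4: only reaches 3(W), which is W → L
n=5: reaches L-position 4 → W
n=6: reaches L-position 0 → W
n=7: only reaches 6(W), 1(W), all W → L
n=8: reaches L-position 7 → W
n=9: only reaches 8(W), 3(W), all W → L
n=10: reaches L-position 9 → W
n=11: only reaches 10(W), 5(W), all W → L
n=12: reaches L-position 11 → W
n=13: reaches L-position 7 → W
From 13, the L positions reachable in one move are: 7.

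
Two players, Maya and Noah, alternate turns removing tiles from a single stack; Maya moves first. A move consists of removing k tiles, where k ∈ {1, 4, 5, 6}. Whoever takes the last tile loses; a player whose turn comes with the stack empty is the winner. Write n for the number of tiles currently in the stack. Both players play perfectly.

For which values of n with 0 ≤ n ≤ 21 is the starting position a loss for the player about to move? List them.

1, 3, 10, 12, 19, 21

Build the W/L table. Terminal = W. A non-terminal position is W if it has a move to some L; otherwise it is L.
n=0: no move; the opponent has just taken the last tile and therefore loses → W
n=1: the only move is to 0(W), a W ⇒ L
n=2: can move to 1, which is L ⇒ W
n=3: the only move is to 2(W), a W ⇒ L
n=4: can move to 3, which is L ⇒ W
n=5: can move to 1, which is L ⇒ W
n=6: can move to 1, which is L ⇒ W
n=7: can move to 3, which is L ⇒ W
n=8: can move to 3, which is L ⇒ W
n=9: can move to 3, which is L ⇒ W
n=10: moves to 9(W), 6(W), 5(W), 4(W); every one is W ⇒ L
n=11: can move to 10, which is L ⇒ W
n=12: moves to 11(W), 8(W), 7(W), 6(W); every one is W ⇒ L
n=13: can move to 12, which is L ⇒ W
n=14: can move to 10, which is L ⇒ W
n=15: can move to 10, which is L ⇒ W
n=16: can move to 12, which is L ⇒ W
n=17: can move to 12, which is L ⇒ W
n=18: can move to 12, which is L ⇒ W
n=19: moves to 18(W), 15(W), 14(W), 13(W); every one is W ⇒ L
n=20: can move to 19, which is L ⇒ W
n=21: moves to 20(W), 17(W), 16(W), 15(W); every one is W ⇒ L
Reading off the rows marked L gives the requested list; there are 6 such values of n.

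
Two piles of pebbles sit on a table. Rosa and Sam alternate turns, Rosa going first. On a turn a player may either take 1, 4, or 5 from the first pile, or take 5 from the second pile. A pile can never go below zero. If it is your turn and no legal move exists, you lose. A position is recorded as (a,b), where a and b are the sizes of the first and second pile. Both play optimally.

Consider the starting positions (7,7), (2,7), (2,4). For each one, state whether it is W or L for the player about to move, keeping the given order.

(7,7): W, (2,7): W, (2,4): L

Compute win/loss labels from the base case upward. A position with no move is L. Any other position is W if it can reach an L in one move, else L.
No move ever increases a pile, so every position that can arise here has a ≤ 7 and b ≤ 7; it is enough to label the cells with 0 ≤ a ≤ 7 and 0 ≤ b ≤ 7.
Every move lowers a or b (never raises either), so fill the grid row by row in increasing a, and left to right within a row: each cell's successors are then already labelled.
      b=0  b=1  b=2  b=3  b=4  b=5  b=6  b=7
a=0:    L    L    L    L    L    W    W    W
a=1:    W    W    W    W    W    L    L    L
a=2:    L    L    L    L    L    W    W    W
a=3:    W    W    W    W    W    L    L    L
a=4:    W    W    W    W    W    W    W    W
a=5:    W    W    W    W    W    W    W    W
a=6:    W    W    W    W    W    W    W    W
a=7:    W    W    W    W    W    W    W    W
Cells with no legal move (terminal, hence L): (0,0), (0,1), (0,2), (0,3), (0,4).
The remaining L cells, each justified by listing all of its moves:
(1,5): L (options (0,5)(W), (1,0)(W) are all W)
(1,6): L (options (0,6)(W), (1,1)(W) are all W)
(1,7): L (options (0,7)(W), (1,2)(W) are all W)
(2,0): L (sole option (1,0)(W) is W)
(2,1): L (sole option (1,1)(W) is W)
(2,2): L (sole option (1,2)(W) is W)
(2,3): L (sole option (1,3)(W) is W)
(2,4): L (sole option (1,4)(W) is W)
(3,5): L (options (2,5)(W), (3,0)(W) are all W)
(3,6): L (options (2,6)(W), (3,1)(W) are all W)
(3,7): L (options (2,7)(W), (3,2)(W) are all W)
Every other cell has at least one move into one of the L cells above, so it is W.
(7,7): the move to (3,7) reaches an L cell, so W
(2,7): the move to (1,7) reaches an L cell, so W
(2,4): one of the L cells justified above, so L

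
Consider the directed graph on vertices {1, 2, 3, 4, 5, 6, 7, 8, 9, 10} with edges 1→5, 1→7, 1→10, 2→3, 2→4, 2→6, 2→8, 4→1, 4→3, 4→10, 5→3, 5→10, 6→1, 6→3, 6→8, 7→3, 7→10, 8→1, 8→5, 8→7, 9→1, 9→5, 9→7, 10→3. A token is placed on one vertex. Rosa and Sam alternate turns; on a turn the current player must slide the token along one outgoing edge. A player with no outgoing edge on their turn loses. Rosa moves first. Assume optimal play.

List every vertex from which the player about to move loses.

Compute win/loss labels from the base case upward. A position with no move is L. Any other position is W if it can reach an L in one move, else L.
Every edge goes from a vertex to one that appears earlier in the order 3, 10, 5, 7, 1, 9, 8, 6, 4, 2, so processing vertices in that order labels each vertex after all of its successors.
3: no outgoing edge → L
10: can move to 3, which is L ⇒ W
5: can move to 3, which is L ⇒ W
7: can move to 3, which is L ⇒ W
1: moves to 7(W), 5(W), 10(W); every one is W ⇒ L
9: can move to 1, which is L ⇒ W
8: can move to 1, which is L ⇒ W
6: can move to 1, which is L ⇒ W
4: can move to 1, which is L ⇒ W
2: can move to 3, which is L ⇒ W
The losing starting vertices are exactly the entries labelled L in this table (2 of them).

1, 3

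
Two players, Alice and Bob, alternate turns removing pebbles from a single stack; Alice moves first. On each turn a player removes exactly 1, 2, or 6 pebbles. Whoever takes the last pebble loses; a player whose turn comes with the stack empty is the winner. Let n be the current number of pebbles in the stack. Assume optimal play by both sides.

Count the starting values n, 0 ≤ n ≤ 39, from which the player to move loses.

12

Build the W/L table. Terminal = W. A non-terminal position is W if it has a move to some L; otherwise it is L.
n=0: no move; the opponent has just taken the last pebble and therefore loses → W
n=1: only reaches 0(W), which is W → L
n=2: reaches L-position 1 → W
n=3: reaches L-position 1 → W
n=4: only reaches 3(W), 2(W), all W → L
n=5: reaches L-position 4 → W
n=6: reaches L-position 4 → W
n=7: reaches L-position 1 → W
n=8: only reaches 7(W), 6(W), 2(W), all W → L
n=9: reaches L-position 8 → W
n=10: reaches L-position 8 → W
n=11: only reaches 10(W), 9(W), 5(W), all W → L
n=12: reaches L-position 11 → W
n=13: reaches L-position 11 → W
n=14: reaches L-position 8 → W
n=15: only reaches 14(W), 13(W), 9(W), all W → L
n=16: reaches L-position 15 → W
n=17: reaches L-position 15 → W
n=18: only reaches 17(W), 16(W), 12(W), all W → L
n=19: reaches L-position 18 → W
n=20: reaches L-position 18 → W
n=21: reaches L-position 15 → W
n=22: only reaches 21(W), 20(W), 16(W), all W → L
n=23: reaches L-position 22 → W
n=24: reaches L-position 22 → W
n=25: only reaches 24(W), 23(W), 19(W), all W → L
n=26: reaches L-position 25 → W
n=27: reaches L-position 25 → W
n=28: reaches L-position 22 → W
n=29: only reaches 28(W), 27(W), 23(W), all W → L
n=30: reaches L-position 29 → W
n=31: reaches L-position 29 → W
n=32: only reaches 31(W), 30(W), 26(W), all W → L
n=33: reaches L-position 32 → W
n=34: reaches L-position 32 → W
n=35: reaches L-position 29 → W
n=36: only reaches 35(W), 34(W), 30(W), all W → L
n=37: reaches L-position 36 → W
n=38: reaches L-position 36 → W
n=39: only reaches 38(W), 37(W), 33(W), all W → L
L entries with 0 ≤ n ≤ 39: n = 1, 4, 8, 11, 15, 18, 22, 25, 29, 32, 36, 39; that makes 12.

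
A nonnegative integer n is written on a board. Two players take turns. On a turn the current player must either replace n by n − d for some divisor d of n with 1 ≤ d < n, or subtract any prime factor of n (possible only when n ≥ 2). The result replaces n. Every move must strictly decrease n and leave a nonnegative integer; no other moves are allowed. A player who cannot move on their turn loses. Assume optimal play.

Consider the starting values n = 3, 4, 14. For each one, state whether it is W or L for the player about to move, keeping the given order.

Classify positions by backward induction: terminal positions (no move available) are L. From any other position, the mover wins iff some move reaches an L.
n=0: no move → L
n=1: no move → L
n=2: can move to 0, which is L ⇒ W
n=3: can move to 0, which is L ⇒ W
n=4: moves to 2(W), 3(W); every one is W ⇒ L
n=5: can move to 0, which is L ⇒ W
n=6: can move to 4, which is L ⇒ W
n=7: can move to 0, which is L ⇒ W
n=8: can move to 4, which is L ⇒ W
n=9: moves to 6(W), 8(W); every one is W ⇒ L
n=10: can move to 9, which is L ⇒ W
n=11: can move to 0, which is L ⇒ W
n=12: can move to 9, which is L ⇒ W
n=13: can move to 0, which is L ⇒ W
n=14: moves to 7(W), 12(W), 13(W); every one is W ⇒ L

3: W, 4: L, 14: L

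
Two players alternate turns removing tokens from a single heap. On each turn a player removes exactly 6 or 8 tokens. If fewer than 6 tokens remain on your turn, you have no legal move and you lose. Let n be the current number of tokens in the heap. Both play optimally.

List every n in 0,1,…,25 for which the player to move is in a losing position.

Use the standard recursion: the mover loses at a terminal position; elsewhere, the mover wins exactly when some move hands the opponent an L position.
n=0: no move → L
n=1: no move → L
n=2: no move → L
n=3: no move → L
n=4: no move → L
n=5: no move → L
n=6: →0(L), so W
n=7: →1(L), so W
n=8: →2(L), so W
n=9: →3(L), so W
n=10: →4(L), so W
n=11: →5(L), so W
n=12: →4(L), so W
n=13: →5(L), so W
n=14: →8(W), 6(W) — all W, so L
n=15: →9(W), 7(W) — all W, so L
n=16: →10(W), 8(W) — all W, so L
n=17: →11(W), 9(W) — all W, so L
n=18: →12(W), 10(W) — all W, so L
n=19: →13(W), 11(W) — all W, so L
n=20: →14(L), so W
n=21: →15(L), so W
n=22: →16(L), so W
n=23: →17(L), so W
n=24: →18(L), so W
n=25: →19(L), so W
Reading off the rows marked L gives the requested list; there are 12 such values of n.

0, 1, 2, 3, 4, 5, 14, 15, 16, 17, 18, 19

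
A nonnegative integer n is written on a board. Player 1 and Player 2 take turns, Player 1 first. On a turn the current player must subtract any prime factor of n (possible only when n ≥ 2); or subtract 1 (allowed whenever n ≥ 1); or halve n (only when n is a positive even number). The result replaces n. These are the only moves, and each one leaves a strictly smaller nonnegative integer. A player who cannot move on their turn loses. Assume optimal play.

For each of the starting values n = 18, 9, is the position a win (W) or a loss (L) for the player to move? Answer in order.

18: W, 9: L

Positions with no move are L. A position that does have a move is losing for the player to move precisely when every available move leads to a winning position for the opponent. Fill in the labels:
n=0: no move → L
n=1: reaches L-position 0 → W
n=2: reaches L-position 0 → W
n=3: reaches L-position 0 → W
n=4: only reaches 2(W), 3(W), all W → L
n=5: reaches L-position 0 → W
n=6: reaches L-position 4 → W
n=7: reaches L-position 0 → W
n=8: reaches L-position 4 → W
n=9: only reaches 6(W), 8(W), all W → L
n=10: reaches L-position 9 → W
n=11: reaches L-position 0 → W
n=12: reaches L-position 9 → W
n=13: reaches L-position 0 → W
n=14: only reaches 7(W), 12(W), 13(W), all W → L
n=15: reaches L-position 14 → W
n=16: reaches L-position 14 → W
n=17: reaches L-position 0 → W
n=18: reaches L-position 9 → W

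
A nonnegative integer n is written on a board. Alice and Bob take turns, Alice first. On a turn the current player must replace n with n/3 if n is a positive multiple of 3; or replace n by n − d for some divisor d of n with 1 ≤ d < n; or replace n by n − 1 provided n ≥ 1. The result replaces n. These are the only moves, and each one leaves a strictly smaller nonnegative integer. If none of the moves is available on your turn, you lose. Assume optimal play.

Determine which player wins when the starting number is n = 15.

Alice wins.

Build the W/L table. Terminal = L. A non-terminal position is W if it has a move to some L; otherwise it is L.
n=0: no move → L
n=1: W (go to 0, an L position)
n=2: L (sole option 1(W) is W)
n=3: W (go to 2, an L position)
n=4: W (go to 2, an L position)
n=5: L (sole option 4(W) is W)
n=6: W (go to 2, an L position)
n=7: L (sole option 6(W) is W)
n=8: W (go to 7, an L position)
n=9: L (options 3(W), 6(W), 8(W) are all W)
n=10: W (go to 5, an L position)
n=11: L (sole option 10(W) is W)
n=12: W (go to 9, an L position)
n=13: L (sole option 12(W) is W)
n=14: W (go to 7, an L position)
n=15: W (go to 5, an L position)
The starting position 15 is W: Alice should move to 5, handing over an L position.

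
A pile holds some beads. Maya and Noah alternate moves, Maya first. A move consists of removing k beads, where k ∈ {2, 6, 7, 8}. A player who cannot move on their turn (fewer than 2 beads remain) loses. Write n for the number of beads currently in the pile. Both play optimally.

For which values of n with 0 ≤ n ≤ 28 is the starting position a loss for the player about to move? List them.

0, 1, 4, 5, 14, 15, 18, 19, 28

Positions with no move are L. A position that does have a move is losing for the player to move precisely when every available move leads to a winning position for the opponent. Fill in the labels:
n=0: no move → L
n=1: no move → L
n=2: reaches L-position 0 → W
n=3: reaches L-position 1 → W
n=4: only reaches 2(W), which is W → L
n=5: only reaches 3(W), which is W → L
n=6: reaches L-position 4 → W
n=7: reaches L-position 5 → W
n=8: reaches L-position 1 → W
n=9: reaches L-position 1 → W
n=10: reaches L-position 4 → W
n=11: reaches L-position 5 → W
n=12: reaches L-position 5 → W
n=13: reaches L-position 5 → W
n=14: only reaches 12(W), 8(W), 7(W), 6(W), all W → L
n=15: only reaches 13(W), 9(W), 8(W), 7(W), all W → L
n=16: reaches L-position 14 → W
n=17: reaches L-position 15 → W
n=18: only reaches 16(W), 12(W), 11(W), 10(W), all W → L
n=19: only reaches 17(W), 13(W), 12(W), 11(W), all W → L
n=20: reaches L-position 18 → W
n=21: reaches L-position 19 → W
n=22: reaches L-position 15 → W
n=23: reaches L-position 15 → W
n=24: reaches L-position 18 → W
n=25: reaches L-position 19 → W
n=26: reaches L-position 19 → W
n=27: reaches L-position 19 → W
n=28: only reaches 26(W), 22(W), 21(W), 20(W), all W → L
Reading off the rows marked L gives the requested list; there are 9 such values of n.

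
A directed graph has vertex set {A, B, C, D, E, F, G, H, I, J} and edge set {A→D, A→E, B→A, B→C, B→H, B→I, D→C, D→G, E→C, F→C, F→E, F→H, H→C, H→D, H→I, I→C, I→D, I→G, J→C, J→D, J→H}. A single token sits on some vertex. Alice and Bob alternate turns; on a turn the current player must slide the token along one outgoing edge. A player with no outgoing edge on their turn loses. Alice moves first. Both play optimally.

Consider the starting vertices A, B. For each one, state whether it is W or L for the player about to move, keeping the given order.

Build the W/L table. Terminal = L. A non-terminal position is W if it has a move to some L; otherwise it is L.
Every edge goes from a vertex to one that appears earlier in the order G, C, D, I, E, H, A, B, J, F, so processing vertices in that order labels each vertex after all of its successors.
G: no outgoing edge → L
C: no outgoing edge → L
D: →C(L), so W
I: →C(L), so W
E: →C(L), so W
H: →C(L), so W
A: →E(W), D(W) — all W, so L
B: →A(L), so W
J: →C(L), so W
F: →C(L), so W

A: L, B: W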